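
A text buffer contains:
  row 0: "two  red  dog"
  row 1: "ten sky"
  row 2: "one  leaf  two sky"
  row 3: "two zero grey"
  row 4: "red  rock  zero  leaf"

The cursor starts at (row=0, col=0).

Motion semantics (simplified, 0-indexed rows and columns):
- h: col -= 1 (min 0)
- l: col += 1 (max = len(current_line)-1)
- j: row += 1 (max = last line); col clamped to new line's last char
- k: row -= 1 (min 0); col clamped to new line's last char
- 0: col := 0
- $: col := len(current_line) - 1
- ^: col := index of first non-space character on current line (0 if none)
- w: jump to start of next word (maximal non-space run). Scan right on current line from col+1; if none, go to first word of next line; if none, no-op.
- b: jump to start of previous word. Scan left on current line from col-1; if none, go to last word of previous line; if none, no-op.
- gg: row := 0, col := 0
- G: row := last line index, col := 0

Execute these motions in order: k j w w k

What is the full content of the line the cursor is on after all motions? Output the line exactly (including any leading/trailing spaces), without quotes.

After 1 (k): row=0 col=0 char='t'
After 2 (j): row=1 col=0 char='t'
After 3 (w): row=1 col=4 char='s'
After 4 (w): row=2 col=0 char='o'
After 5 (k): row=1 col=0 char='t'

Answer: ten sky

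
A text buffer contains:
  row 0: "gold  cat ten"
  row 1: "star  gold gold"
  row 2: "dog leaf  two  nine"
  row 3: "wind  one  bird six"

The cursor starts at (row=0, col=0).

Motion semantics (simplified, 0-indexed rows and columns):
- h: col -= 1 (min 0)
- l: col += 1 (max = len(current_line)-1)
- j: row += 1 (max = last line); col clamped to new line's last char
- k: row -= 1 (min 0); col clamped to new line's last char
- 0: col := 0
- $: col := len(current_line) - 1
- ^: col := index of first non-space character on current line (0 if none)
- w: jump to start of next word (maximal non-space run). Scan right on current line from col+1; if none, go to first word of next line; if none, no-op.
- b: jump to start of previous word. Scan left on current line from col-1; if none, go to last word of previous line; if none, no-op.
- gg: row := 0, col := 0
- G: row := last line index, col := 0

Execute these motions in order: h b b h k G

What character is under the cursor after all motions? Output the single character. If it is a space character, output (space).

After 1 (h): row=0 col=0 char='g'
After 2 (b): row=0 col=0 char='g'
After 3 (b): row=0 col=0 char='g'
After 4 (h): row=0 col=0 char='g'
After 5 (k): row=0 col=0 char='g'
After 6 (G): row=3 col=0 char='w'

Answer: w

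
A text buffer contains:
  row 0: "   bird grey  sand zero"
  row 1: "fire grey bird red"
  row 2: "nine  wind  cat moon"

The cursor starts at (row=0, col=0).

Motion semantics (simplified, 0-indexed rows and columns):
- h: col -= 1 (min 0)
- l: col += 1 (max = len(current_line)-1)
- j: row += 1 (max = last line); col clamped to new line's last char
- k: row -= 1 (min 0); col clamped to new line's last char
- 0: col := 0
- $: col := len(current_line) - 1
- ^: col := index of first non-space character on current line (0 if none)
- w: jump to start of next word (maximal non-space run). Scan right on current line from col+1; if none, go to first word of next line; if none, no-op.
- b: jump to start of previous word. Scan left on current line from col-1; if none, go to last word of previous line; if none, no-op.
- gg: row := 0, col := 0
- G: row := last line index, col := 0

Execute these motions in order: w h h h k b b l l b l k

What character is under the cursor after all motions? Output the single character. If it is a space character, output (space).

After 1 (w): row=0 col=3 char='b'
After 2 (h): row=0 col=2 char='_'
After 3 (h): row=0 col=1 char='_'
After 4 (h): row=0 col=0 char='_'
After 5 (k): row=0 col=0 char='_'
After 6 (b): row=0 col=0 char='_'
After 7 (b): row=0 col=0 char='_'
After 8 (l): row=0 col=1 char='_'
After 9 (l): row=0 col=2 char='_'
After 10 (b): row=0 col=2 char='_'
After 11 (l): row=0 col=3 char='b'
After 12 (k): row=0 col=3 char='b'

Answer: b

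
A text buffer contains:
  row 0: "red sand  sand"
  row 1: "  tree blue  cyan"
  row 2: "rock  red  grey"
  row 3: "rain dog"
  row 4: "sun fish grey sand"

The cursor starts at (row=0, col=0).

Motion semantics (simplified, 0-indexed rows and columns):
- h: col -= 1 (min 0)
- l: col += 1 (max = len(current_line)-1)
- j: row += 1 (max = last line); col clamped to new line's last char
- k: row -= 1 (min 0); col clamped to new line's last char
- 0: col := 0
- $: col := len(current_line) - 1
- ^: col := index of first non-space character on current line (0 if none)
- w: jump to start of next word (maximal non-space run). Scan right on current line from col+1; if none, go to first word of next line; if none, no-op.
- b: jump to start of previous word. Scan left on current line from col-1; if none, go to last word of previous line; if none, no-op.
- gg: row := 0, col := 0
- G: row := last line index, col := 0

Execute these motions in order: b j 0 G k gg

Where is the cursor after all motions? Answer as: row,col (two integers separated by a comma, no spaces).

After 1 (b): row=0 col=0 char='r'
After 2 (j): row=1 col=0 char='_'
After 3 (0): row=1 col=0 char='_'
After 4 (G): row=4 col=0 char='s'
After 5 (k): row=3 col=0 char='r'
After 6 (gg): row=0 col=0 char='r'

Answer: 0,0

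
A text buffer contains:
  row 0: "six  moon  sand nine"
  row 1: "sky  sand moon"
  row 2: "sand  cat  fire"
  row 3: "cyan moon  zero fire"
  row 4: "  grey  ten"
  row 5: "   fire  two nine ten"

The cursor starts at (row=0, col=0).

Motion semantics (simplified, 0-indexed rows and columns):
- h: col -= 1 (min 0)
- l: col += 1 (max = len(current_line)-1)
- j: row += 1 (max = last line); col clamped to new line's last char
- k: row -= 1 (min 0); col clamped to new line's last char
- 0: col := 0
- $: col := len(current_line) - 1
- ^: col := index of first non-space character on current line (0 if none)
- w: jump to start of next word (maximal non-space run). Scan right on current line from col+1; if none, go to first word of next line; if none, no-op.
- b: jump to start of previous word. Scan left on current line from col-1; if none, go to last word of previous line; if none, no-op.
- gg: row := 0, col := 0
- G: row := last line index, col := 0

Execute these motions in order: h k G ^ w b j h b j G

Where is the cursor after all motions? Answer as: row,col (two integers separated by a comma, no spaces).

After 1 (h): row=0 col=0 char='s'
After 2 (k): row=0 col=0 char='s'
After 3 (G): row=5 col=0 char='_'
After 4 (^): row=5 col=3 char='f'
After 5 (w): row=5 col=9 char='t'
After 6 (b): row=5 col=3 char='f'
After 7 (j): row=5 col=3 char='f'
After 8 (h): row=5 col=2 char='_'
After 9 (b): row=4 col=8 char='t'
After 10 (j): row=5 col=8 char='_'
After 11 (G): row=5 col=0 char='_'

Answer: 5,0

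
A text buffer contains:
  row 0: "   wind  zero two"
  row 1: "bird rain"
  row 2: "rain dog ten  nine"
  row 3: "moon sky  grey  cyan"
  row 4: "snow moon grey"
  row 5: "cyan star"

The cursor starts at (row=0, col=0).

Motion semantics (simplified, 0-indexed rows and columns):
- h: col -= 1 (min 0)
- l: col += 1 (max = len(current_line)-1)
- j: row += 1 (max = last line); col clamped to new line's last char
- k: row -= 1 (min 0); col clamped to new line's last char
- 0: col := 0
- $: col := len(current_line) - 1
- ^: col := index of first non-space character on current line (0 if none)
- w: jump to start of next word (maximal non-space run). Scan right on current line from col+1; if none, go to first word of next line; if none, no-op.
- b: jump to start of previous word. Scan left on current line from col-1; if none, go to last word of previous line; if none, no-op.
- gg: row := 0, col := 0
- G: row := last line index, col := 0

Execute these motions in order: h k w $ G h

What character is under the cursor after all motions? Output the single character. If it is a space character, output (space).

Answer: c

Derivation:
After 1 (h): row=0 col=0 char='_'
After 2 (k): row=0 col=0 char='_'
After 3 (w): row=0 col=3 char='w'
After 4 ($): row=0 col=16 char='o'
After 5 (G): row=5 col=0 char='c'
After 6 (h): row=5 col=0 char='c'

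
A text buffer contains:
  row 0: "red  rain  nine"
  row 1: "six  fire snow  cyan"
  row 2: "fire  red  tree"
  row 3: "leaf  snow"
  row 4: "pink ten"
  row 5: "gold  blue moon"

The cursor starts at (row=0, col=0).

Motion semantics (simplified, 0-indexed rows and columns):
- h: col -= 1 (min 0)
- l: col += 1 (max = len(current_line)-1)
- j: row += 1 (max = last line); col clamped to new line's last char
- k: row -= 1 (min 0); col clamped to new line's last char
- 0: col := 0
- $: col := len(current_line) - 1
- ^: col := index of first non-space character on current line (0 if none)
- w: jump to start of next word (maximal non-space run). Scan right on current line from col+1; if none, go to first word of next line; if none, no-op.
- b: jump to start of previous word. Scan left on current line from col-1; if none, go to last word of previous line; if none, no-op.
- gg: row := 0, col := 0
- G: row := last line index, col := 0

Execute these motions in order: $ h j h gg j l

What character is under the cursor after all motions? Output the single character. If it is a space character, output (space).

Answer: i

Derivation:
After 1 ($): row=0 col=14 char='e'
After 2 (h): row=0 col=13 char='n'
After 3 (j): row=1 col=13 char='w'
After 4 (h): row=1 col=12 char='o'
After 5 (gg): row=0 col=0 char='r'
After 6 (j): row=1 col=0 char='s'
After 7 (l): row=1 col=1 char='i'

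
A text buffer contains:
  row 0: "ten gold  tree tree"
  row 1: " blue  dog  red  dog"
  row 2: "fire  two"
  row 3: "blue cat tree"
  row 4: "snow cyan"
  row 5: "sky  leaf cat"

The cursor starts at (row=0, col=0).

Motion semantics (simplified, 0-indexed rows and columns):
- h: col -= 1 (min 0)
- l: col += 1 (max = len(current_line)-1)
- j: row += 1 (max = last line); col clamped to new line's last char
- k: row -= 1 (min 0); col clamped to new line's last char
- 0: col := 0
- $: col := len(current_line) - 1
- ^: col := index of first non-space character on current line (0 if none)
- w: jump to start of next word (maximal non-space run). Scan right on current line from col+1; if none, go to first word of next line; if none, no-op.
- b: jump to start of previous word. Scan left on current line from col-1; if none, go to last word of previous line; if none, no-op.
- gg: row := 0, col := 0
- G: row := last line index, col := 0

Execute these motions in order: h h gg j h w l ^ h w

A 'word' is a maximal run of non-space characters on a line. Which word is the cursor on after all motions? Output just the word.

After 1 (h): row=0 col=0 char='t'
After 2 (h): row=0 col=0 char='t'
After 3 (gg): row=0 col=0 char='t'
After 4 (j): row=1 col=0 char='_'
After 5 (h): row=1 col=0 char='_'
After 6 (w): row=1 col=1 char='b'
After 7 (l): row=1 col=2 char='l'
After 8 (^): row=1 col=1 char='b'
After 9 (h): row=1 col=0 char='_'
After 10 (w): row=1 col=1 char='b'

Answer: blue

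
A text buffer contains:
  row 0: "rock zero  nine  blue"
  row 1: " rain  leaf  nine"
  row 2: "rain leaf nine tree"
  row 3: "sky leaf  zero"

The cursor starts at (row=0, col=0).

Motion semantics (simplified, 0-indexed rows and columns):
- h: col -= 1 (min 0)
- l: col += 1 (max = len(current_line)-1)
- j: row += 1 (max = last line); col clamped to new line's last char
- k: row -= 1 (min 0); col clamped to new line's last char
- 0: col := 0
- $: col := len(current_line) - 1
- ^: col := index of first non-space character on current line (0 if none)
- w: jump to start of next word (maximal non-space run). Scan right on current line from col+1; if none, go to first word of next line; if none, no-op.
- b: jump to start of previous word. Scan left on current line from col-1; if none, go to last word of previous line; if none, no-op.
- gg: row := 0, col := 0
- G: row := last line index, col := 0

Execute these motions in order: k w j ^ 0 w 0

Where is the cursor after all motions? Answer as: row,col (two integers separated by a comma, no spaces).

Answer: 1,0

Derivation:
After 1 (k): row=0 col=0 char='r'
After 2 (w): row=0 col=5 char='z'
After 3 (j): row=1 col=5 char='_'
After 4 (^): row=1 col=1 char='r'
After 5 (0): row=1 col=0 char='_'
After 6 (w): row=1 col=1 char='r'
After 7 (0): row=1 col=0 char='_'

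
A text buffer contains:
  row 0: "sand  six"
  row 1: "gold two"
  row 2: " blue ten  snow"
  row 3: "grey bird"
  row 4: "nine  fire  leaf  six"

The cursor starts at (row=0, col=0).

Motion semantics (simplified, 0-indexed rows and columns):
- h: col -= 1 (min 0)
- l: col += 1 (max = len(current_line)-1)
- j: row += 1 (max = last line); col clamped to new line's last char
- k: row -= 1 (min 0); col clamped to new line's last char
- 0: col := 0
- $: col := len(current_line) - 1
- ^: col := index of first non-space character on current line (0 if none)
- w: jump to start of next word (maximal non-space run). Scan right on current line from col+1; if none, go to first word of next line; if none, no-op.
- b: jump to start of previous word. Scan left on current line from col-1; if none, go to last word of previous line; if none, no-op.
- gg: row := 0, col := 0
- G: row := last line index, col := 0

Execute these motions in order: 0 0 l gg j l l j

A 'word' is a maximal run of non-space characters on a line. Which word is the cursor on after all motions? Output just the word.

Answer: blue

Derivation:
After 1 (0): row=0 col=0 char='s'
After 2 (0): row=0 col=0 char='s'
After 3 (l): row=0 col=1 char='a'
After 4 (gg): row=0 col=0 char='s'
After 5 (j): row=1 col=0 char='g'
After 6 (l): row=1 col=1 char='o'
After 7 (l): row=1 col=2 char='l'
After 8 (j): row=2 col=2 char='l'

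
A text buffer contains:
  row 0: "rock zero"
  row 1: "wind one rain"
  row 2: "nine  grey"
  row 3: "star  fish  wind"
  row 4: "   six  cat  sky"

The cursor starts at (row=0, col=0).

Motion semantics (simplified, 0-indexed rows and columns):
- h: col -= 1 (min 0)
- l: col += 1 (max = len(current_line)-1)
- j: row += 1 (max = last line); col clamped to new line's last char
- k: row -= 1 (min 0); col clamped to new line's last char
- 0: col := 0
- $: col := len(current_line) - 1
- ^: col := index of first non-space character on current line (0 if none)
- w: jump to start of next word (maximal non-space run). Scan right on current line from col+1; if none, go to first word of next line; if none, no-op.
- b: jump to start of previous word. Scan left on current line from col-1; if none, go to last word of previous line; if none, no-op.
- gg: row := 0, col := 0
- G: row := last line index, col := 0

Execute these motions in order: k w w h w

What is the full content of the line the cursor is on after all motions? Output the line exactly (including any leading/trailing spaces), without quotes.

Answer: wind one rain

Derivation:
After 1 (k): row=0 col=0 char='r'
After 2 (w): row=0 col=5 char='z'
After 3 (w): row=1 col=0 char='w'
After 4 (h): row=1 col=0 char='w'
After 5 (w): row=1 col=5 char='o'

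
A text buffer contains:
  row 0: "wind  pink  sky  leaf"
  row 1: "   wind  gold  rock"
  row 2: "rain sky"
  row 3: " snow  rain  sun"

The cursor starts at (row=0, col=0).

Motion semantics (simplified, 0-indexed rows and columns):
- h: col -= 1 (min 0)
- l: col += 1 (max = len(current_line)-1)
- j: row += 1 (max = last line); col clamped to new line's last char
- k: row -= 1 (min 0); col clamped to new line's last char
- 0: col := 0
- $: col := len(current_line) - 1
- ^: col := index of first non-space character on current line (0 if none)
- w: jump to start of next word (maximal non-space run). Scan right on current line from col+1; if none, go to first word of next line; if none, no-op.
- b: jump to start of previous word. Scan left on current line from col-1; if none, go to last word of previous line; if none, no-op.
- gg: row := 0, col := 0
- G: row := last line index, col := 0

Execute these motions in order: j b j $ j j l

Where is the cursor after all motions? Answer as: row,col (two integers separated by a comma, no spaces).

Answer: 3,8

Derivation:
After 1 (j): row=1 col=0 char='_'
After 2 (b): row=0 col=17 char='l'
After 3 (j): row=1 col=17 char='c'
After 4 ($): row=1 col=18 char='k'
After 5 (j): row=2 col=7 char='y'
After 6 (j): row=3 col=7 char='r'
After 7 (l): row=3 col=8 char='a'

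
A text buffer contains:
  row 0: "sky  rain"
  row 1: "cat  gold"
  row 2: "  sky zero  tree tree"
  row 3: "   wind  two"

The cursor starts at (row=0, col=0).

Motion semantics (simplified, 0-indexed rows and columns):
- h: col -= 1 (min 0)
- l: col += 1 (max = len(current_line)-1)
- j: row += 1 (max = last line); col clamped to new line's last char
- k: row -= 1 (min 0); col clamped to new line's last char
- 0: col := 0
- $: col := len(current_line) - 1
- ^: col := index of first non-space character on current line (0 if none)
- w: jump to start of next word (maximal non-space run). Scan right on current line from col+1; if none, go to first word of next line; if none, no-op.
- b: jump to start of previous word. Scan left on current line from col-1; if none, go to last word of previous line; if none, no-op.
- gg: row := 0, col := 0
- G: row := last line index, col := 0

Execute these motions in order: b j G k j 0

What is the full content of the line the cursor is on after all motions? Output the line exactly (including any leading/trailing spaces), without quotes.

Answer:    wind  two

Derivation:
After 1 (b): row=0 col=0 char='s'
After 2 (j): row=1 col=0 char='c'
After 3 (G): row=3 col=0 char='_'
After 4 (k): row=2 col=0 char='_'
After 5 (j): row=3 col=0 char='_'
After 6 (0): row=3 col=0 char='_'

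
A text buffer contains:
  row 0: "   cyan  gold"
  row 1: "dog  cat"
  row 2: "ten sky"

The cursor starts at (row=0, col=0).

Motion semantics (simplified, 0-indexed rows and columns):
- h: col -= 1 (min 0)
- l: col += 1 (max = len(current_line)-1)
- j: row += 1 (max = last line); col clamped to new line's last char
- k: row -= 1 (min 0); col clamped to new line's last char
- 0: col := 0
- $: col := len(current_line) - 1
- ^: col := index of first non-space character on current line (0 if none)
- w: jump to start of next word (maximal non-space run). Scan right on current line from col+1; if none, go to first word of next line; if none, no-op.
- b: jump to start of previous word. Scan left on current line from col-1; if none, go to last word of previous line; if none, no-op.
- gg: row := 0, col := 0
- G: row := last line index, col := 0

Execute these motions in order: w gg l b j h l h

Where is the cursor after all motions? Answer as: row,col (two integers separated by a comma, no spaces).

Answer: 1,0

Derivation:
After 1 (w): row=0 col=3 char='c'
After 2 (gg): row=0 col=0 char='_'
After 3 (l): row=0 col=1 char='_'
After 4 (b): row=0 col=1 char='_'
After 5 (j): row=1 col=1 char='o'
After 6 (h): row=1 col=0 char='d'
After 7 (l): row=1 col=1 char='o'
After 8 (h): row=1 col=0 char='d'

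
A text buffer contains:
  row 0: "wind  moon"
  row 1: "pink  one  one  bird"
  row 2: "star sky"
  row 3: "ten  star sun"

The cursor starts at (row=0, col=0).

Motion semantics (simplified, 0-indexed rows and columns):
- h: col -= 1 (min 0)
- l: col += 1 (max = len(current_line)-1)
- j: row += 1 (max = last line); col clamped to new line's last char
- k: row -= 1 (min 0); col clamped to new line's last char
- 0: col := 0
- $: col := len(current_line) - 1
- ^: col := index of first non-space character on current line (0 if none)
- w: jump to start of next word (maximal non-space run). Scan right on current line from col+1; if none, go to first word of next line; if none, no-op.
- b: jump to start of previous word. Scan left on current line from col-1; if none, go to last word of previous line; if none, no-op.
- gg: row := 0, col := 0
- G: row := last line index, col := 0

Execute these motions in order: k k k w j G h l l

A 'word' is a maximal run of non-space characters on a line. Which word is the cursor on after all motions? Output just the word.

Answer: ten

Derivation:
After 1 (k): row=0 col=0 char='w'
After 2 (k): row=0 col=0 char='w'
After 3 (k): row=0 col=0 char='w'
After 4 (w): row=0 col=6 char='m'
After 5 (j): row=1 col=6 char='o'
After 6 (G): row=3 col=0 char='t'
After 7 (h): row=3 col=0 char='t'
After 8 (l): row=3 col=1 char='e'
After 9 (l): row=3 col=2 char='n'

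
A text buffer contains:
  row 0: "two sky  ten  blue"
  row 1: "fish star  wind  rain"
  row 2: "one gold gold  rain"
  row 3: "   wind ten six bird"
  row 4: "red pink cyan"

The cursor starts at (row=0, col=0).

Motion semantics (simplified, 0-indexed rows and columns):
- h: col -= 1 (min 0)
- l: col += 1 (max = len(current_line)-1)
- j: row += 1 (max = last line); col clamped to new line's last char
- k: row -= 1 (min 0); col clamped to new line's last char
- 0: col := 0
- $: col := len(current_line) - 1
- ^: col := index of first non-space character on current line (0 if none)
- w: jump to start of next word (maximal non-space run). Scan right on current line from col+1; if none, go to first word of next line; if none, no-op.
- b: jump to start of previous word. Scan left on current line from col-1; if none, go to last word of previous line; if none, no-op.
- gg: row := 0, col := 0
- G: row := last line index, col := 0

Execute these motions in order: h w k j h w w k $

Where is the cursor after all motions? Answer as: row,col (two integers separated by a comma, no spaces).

Answer: 0,17

Derivation:
After 1 (h): row=0 col=0 char='t'
After 2 (w): row=0 col=4 char='s'
After 3 (k): row=0 col=4 char='s'
After 4 (j): row=1 col=4 char='_'
After 5 (h): row=1 col=3 char='h'
After 6 (w): row=1 col=5 char='s'
After 7 (w): row=1 col=11 char='w'
After 8 (k): row=0 col=11 char='n'
After 9 ($): row=0 col=17 char='e'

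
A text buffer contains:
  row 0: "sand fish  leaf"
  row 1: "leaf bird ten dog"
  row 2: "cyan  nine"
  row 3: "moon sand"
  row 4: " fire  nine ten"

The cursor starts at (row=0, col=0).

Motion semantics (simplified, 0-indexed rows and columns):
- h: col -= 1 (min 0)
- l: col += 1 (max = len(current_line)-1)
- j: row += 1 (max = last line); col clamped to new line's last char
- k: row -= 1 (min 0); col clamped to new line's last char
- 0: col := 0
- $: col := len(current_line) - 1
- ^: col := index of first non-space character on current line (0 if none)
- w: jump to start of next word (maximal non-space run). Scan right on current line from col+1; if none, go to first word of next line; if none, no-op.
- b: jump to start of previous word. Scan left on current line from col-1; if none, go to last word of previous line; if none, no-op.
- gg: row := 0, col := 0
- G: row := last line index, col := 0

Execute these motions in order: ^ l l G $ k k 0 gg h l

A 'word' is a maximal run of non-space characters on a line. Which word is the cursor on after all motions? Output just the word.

After 1 (^): row=0 col=0 char='s'
After 2 (l): row=0 col=1 char='a'
After 3 (l): row=0 col=2 char='n'
After 4 (G): row=4 col=0 char='_'
After 5 ($): row=4 col=14 char='n'
After 6 (k): row=3 col=8 char='d'
After 7 (k): row=2 col=8 char='n'
After 8 (0): row=2 col=0 char='c'
After 9 (gg): row=0 col=0 char='s'
After 10 (h): row=0 col=0 char='s'
After 11 (l): row=0 col=1 char='a'

Answer: sand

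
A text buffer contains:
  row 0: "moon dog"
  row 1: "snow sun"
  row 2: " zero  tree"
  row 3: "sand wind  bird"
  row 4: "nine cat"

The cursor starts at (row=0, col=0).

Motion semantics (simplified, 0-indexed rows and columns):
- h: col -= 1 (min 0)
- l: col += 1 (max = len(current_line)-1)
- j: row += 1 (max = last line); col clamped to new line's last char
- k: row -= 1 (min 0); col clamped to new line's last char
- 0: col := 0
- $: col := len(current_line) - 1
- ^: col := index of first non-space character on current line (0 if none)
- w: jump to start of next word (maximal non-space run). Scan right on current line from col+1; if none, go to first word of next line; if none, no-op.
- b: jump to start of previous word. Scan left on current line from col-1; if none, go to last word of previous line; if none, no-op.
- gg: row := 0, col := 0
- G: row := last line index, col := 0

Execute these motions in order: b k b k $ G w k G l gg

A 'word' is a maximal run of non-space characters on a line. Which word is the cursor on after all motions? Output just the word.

After 1 (b): row=0 col=0 char='m'
After 2 (k): row=0 col=0 char='m'
After 3 (b): row=0 col=0 char='m'
After 4 (k): row=0 col=0 char='m'
After 5 ($): row=0 col=7 char='g'
After 6 (G): row=4 col=0 char='n'
After 7 (w): row=4 col=5 char='c'
After 8 (k): row=3 col=5 char='w'
After 9 (G): row=4 col=0 char='n'
After 10 (l): row=4 col=1 char='i'
After 11 (gg): row=0 col=0 char='m'

Answer: moon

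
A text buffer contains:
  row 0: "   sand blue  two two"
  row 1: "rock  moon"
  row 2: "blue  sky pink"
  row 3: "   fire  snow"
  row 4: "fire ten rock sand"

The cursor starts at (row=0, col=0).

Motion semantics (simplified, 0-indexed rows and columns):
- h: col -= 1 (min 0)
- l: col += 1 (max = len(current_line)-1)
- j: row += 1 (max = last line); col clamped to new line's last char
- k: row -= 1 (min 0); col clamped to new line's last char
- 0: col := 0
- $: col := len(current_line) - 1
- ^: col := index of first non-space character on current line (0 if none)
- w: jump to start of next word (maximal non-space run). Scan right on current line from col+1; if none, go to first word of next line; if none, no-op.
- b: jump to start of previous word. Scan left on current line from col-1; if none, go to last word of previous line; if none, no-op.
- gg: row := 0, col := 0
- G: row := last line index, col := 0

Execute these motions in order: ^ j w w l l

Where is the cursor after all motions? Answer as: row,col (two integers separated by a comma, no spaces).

After 1 (^): row=0 col=3 char='s'
After 2 (j): row=1 col=3 char='k'
After 3 (w): row=1 col=6 char='m'
After 4 (w): row=2 col=0 char='b'
After 5 (l): row=2 col=1 char='l'
After 6 (l): row=2 col=2 char='u'

Answer: 2,2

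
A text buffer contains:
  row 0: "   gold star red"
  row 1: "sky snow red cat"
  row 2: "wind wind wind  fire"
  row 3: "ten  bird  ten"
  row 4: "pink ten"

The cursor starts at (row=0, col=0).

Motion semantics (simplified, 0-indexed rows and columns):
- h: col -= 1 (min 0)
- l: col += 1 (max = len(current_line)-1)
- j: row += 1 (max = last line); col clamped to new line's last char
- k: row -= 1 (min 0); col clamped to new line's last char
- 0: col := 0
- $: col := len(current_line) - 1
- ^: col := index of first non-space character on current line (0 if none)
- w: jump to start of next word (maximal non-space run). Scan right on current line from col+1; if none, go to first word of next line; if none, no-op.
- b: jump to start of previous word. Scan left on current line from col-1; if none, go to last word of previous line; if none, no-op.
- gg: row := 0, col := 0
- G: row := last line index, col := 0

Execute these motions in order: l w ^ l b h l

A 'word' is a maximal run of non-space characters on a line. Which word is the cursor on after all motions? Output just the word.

After 1 (l): row=0 col=1 char='_'
After 2 (w): row=0 col=3 char='g'
After 3 (^): row=0 col=3 char='g'
After 4 (l): row=0 col=4 char='o'
After 5 (b): row=0 col=3 char='g'
After 6 (h): row=0 col=2 char='_'
After 7 (l): row=0 col=3 char='g'

Answer: gold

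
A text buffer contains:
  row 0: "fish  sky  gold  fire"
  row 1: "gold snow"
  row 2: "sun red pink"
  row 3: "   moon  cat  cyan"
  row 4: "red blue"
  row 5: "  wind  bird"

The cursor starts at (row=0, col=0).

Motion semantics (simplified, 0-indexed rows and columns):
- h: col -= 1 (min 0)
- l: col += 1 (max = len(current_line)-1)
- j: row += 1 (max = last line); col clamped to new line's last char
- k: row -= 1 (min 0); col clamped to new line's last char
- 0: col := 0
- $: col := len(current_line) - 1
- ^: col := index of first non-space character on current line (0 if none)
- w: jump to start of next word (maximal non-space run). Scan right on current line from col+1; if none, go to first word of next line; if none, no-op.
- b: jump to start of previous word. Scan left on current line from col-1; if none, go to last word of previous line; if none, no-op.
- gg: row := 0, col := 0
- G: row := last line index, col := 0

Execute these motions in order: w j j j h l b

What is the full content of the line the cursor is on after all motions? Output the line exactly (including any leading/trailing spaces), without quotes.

After 1 (w): row=0 col=6 char='s'
After 2 (j): row=1 col=6 char='n'
After 3 (j): row=2 col=6 char='d'
After 4 (j): row=3 col=6 char='n'
After 5 (h): row=3 col=5 char='o'
After 6 (l): row=3 col=6 char='n'
After 7 (b): row=3 col=3 char='m'

Answer:    moon  cat  cyan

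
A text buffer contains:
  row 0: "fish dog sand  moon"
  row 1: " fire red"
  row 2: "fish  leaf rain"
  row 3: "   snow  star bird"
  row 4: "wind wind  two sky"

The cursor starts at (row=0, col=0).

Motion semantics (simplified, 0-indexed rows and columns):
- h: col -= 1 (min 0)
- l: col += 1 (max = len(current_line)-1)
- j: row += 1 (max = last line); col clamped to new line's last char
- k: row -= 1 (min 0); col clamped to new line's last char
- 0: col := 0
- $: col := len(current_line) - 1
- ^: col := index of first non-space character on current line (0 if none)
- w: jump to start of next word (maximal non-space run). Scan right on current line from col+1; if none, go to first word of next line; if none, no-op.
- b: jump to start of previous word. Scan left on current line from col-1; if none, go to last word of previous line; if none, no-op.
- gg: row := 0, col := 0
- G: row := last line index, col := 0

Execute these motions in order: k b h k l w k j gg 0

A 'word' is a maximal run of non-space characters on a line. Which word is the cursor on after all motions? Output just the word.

After 1 (k): row=0 col=0 char='f'
After 2 (b): row=0 col=0 char='f'
After 3 (h): row=0 col=0 char='f'
After 4 (k): row=0 col=0 char='f'
After 5 (l): row=0 col=1 char='i'
After 6 (w): row=0 col=5 char='d'
After 7 (k): row=0 col=5 char='d'
After 8 (j): row=1 col=5 char='_'
After 9 (gg): row=0 col=0 char='f'
After 10 (0): row=0 col=0 char='f'

Answer: fish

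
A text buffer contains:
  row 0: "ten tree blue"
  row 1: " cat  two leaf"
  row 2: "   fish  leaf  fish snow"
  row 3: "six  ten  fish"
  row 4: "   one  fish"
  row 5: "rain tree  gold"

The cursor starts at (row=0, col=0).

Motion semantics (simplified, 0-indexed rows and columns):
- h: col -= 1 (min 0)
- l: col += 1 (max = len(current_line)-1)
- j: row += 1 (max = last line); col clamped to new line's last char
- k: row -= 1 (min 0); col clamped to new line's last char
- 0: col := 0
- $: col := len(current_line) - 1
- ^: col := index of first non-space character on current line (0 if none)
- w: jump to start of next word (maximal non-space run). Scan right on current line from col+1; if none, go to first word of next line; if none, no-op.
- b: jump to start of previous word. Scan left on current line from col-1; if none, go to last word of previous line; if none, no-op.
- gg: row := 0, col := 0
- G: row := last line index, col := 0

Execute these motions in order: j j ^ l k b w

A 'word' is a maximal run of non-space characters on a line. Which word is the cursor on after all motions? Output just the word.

After 1 (j): row=1 col=0 char='_'
After 2 (j): row=2 col=0 char='_'
After 3 (^): row=2 col=3 char='f'
After 4 (l): row=2 col=4 char='i'
After 5 (k): row=1 col=4 char='_'
After 6 (b): row=1 col=1 char='c'
After 7 (w): row=1 col=6 char='t'

Answer: two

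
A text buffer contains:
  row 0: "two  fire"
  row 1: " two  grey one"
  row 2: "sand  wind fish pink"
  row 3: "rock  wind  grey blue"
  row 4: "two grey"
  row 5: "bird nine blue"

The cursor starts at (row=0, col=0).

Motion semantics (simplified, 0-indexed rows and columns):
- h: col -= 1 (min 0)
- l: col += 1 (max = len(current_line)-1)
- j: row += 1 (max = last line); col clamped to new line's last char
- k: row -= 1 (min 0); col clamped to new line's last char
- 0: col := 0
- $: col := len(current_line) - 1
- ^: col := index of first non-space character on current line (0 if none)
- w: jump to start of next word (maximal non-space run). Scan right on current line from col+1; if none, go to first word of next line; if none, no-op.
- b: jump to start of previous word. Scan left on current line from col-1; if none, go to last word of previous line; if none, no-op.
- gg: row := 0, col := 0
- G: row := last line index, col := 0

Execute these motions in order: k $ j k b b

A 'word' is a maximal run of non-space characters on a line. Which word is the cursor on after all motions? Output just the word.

Answer: two

Derivation:
After 1 (k): row=0 col=0 char='t'
After 2 ($): row=0 col=8 char='e'
After 3 (j): row=1 col=8 char='e'
After 4 (k): row=0 col=8 char='e'
After 5 (b): row=0 col=5 char='f'
After 6 (b): row=0 col=0 char='t'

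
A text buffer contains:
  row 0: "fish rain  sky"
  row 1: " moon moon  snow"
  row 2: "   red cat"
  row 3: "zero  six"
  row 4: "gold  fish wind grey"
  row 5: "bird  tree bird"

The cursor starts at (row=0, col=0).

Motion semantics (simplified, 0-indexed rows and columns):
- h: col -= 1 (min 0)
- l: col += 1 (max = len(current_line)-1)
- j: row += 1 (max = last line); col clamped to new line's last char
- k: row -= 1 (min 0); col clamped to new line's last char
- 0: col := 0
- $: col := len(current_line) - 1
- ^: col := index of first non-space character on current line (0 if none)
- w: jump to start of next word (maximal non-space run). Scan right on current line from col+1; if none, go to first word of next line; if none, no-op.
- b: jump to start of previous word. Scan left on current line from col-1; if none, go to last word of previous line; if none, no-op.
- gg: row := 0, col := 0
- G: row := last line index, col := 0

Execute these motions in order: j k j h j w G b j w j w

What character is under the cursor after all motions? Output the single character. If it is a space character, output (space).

After 1 (j): row=1 col=0 char='_'
After 2 (k): row=0 col=0 char='f'
After 3 (j): row=1 col=0 char='_'
After 4 (h): row=1 col=0 char='_'
After 5 (j): row=2 col=0 char='_'
After 6 (w): row=2 col=3 char='r'
After 7 (G): row=5 col=0 char='b'
After 8 (b): row=4 col=16 char='g'
After 9 (j): row=5 col=14 char='d'
After 10 (w): row=5 col=14 char='d'
After 11 (j): row=5 col=14 char='d'
After 12 (w): row=5 col=14 char='d'

Answer: d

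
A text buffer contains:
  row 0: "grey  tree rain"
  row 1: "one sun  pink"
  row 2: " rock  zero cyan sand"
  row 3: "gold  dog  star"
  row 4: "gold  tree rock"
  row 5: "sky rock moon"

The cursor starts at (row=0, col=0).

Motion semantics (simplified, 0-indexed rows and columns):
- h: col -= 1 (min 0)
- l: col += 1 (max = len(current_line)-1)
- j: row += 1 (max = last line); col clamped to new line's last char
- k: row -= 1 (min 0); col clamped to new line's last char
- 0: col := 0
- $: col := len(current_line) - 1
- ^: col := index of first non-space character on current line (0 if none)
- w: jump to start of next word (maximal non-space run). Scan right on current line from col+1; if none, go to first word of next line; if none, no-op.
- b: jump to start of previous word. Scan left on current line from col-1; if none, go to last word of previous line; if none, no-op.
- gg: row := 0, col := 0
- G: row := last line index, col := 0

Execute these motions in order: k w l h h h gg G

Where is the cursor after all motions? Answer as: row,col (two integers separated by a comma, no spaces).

After 1 (k): row=0 col=0 char='g'
After 2 (w): row=0 col=6 char='t'
After 3 (l): row=0 col=7 char='r'
After 4 (h): row=0 col=6 char='t'
After 5 (h): row=0 col=5 char='_'
After 6 (h): row=0 col=4 char='_'
After 7 (gg): row=0 col=0 char='g'
After 8 (G): row=5 col=0 char='s'

Answer: 5,0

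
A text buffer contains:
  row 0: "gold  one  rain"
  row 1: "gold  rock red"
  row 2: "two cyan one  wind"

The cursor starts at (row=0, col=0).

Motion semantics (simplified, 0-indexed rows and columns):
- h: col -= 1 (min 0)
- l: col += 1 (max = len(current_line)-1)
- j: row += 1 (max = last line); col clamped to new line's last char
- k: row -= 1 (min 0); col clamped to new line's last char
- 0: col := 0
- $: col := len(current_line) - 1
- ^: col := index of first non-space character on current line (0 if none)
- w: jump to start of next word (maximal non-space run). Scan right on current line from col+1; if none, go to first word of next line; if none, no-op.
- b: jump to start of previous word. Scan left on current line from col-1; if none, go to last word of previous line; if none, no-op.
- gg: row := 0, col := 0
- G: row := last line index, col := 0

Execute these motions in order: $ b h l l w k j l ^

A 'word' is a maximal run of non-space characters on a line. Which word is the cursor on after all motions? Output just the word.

After 1 ($): row=0 col=14 char='n'
After 2 (b): row=0 col=11 char='r'
After 3 (h): row=0 col=10 char='_'
After 4 (l): row=0 col=11 char='r'
After 5 (l): row=0 col=12 char='a'
After 6 (w): row=1 col=0 char='g'
After 7 (k): row=0 col=0 char='g'
After 8 (j): row=1 col=0 char='g'
After 9 (l): row=1 col=1 char='o'
After 10 (^): row=1 col=0 char='g'

Answer: gold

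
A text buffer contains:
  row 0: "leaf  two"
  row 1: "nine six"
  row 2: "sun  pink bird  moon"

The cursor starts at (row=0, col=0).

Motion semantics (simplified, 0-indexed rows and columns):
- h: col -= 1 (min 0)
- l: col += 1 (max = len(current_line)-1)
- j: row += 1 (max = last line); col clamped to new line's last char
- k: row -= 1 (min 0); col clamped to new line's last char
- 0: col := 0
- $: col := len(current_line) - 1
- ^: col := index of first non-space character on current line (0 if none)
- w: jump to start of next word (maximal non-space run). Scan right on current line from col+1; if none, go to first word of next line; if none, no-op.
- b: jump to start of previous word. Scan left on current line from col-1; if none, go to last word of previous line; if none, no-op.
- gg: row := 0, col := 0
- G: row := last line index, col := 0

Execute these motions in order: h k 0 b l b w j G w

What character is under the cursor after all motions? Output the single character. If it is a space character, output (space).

After 1 (h): row=0 col=0 char='l'
After 2 (k): row=0 col=0 char='l'
After 3 (0): row=0 col=0 char='l'
After 4 (b): row=0 col=0 char='l'
After 5 (l): row=0 col=1 char='e'
After 6 (b): row=0 col=0 char='l'
After 7 (w): row=0 col=6 char='t'
After 8 (j): row=1 col=6 char='i'
After 9 (G): row=2 col=0 char='s'
After 10 (w): row=2 col=5 char='p'

Answer: p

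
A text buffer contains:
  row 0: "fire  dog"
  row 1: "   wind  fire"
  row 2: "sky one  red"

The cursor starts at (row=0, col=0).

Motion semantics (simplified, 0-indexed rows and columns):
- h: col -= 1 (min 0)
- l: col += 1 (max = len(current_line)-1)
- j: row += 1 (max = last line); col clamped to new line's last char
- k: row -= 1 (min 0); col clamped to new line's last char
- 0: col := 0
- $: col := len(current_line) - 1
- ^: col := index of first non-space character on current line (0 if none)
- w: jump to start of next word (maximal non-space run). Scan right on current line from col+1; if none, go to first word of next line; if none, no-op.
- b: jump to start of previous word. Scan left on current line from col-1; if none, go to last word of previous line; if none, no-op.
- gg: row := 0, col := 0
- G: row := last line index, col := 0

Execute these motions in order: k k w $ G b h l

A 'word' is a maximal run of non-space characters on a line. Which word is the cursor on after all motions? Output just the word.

After 1 (k): row=0 col=0 char='f'
After 2 (k): row=0 col=0 char='f'
After 3 (w): row=0 col=6 char='d'
After 4 ($): row=0 col=8 char='g'
After 5 (G): row=2 col=0 char='s'
After 6 (b): row=1 col=9 char='f'
After 7 (h): row=1 col=8 char='_'
After 8 (l): row=1 col=9 char='f'

Answer: fire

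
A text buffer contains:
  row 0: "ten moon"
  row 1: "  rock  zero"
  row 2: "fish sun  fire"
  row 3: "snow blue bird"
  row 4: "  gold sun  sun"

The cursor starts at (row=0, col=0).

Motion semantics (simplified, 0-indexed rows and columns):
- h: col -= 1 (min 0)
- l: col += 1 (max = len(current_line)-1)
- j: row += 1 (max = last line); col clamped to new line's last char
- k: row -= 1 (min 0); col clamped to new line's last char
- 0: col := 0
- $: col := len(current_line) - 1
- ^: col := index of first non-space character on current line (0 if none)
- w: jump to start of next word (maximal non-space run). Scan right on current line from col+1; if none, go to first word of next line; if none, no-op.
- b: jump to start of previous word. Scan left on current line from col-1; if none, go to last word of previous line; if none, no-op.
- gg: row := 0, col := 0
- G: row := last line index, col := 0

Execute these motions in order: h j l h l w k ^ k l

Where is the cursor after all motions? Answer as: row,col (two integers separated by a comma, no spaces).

Answer: 0,1

Derivation:
After 1 (h): row=0 col=0 char='t'
After 2 (j): row=1 col=0 char='_'
After 3 (l): row=1 col=1 char='_'
After 4 (h): row=1 col=0 char='_'
After 5 (l): row=1 col=1 char='_'
After 6 (w): row=1 col=2 char='r'
After 7 (k): row=0 col=2 char='n'
After 8 (^): row=0 col=0 char='t'
After 9 (k): row=0 col=0 char='t'
After 10 (l): row=0 col=1 char='e'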